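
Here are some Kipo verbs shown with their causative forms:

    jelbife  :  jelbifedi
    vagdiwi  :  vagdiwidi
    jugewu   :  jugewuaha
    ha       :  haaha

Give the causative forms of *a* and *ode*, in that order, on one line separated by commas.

aaha, odedi

The pattern is front/back vowel harmony: -di when the last vowel of the stem is a front vowel (*jelbife*, *vagdiwi*); -aha when the last vowel of the stem is a back vowel (*jugewu*, *ha*).
The last vowel of *a* is /a/, which is a back vowel, so the suffix is -aha, giving *aaha*.
The last vowel of *ode* is /e/, which is a front vowel, so the suffix is -di, giving *odedi*.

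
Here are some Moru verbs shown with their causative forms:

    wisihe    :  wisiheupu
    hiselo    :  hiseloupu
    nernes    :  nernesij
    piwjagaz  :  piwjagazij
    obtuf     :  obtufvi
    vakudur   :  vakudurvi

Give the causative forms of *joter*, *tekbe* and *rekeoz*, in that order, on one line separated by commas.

The suffix is conditioned by the final sound: -ij when the stem ends in a sibilant (*nernes*, *piwjagaz*); -vi when the stem ends in a non-sibilant consonant (*obtuf*, *vakudur*); -upu when the stem ends in a vowel (*wisihe*, *hiselo*).
*joter*: final sound = /r/, a non-sibilant consonant → -vi → *jotervi*.
The final sound of *tekbe* is /e/, which is a vowel, so the suffix is -upu, giving *tekbeupu*.
Since the final sound of *rekeoz* is /z/ (a sibilant), it takes -ij, giving *rekeozij*.

jotervi, tekbeupu, rekeozij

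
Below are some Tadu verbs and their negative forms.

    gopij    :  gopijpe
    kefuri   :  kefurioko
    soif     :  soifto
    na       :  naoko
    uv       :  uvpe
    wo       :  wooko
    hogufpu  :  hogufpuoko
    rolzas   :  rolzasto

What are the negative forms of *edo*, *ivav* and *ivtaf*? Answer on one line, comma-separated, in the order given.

edooko, ivavpe, ivtafto

The pattern is voicing of the final sound: -to when the stem ends in a voiceless consonant (*soif*, *rolzas*); -pe when the stem ends in a voiced consonant (*gopij*, *uv*); -oko when the stem ends in a vowel (*kefuri*, *na*, *wo*, *hogufpu*).
The final sound of *edo* is /o/, which is a vowel, so the suffix is -oko, giving *edooko*.
The final sound of *ivav* is /v/, which is a voiced consonant, so the suffix is -pe, giving *ivavpe*.
The final sound of *ivtaf* is /f/, which is a voiceless consonant, so the suffix is -to, giving *ivtafto*.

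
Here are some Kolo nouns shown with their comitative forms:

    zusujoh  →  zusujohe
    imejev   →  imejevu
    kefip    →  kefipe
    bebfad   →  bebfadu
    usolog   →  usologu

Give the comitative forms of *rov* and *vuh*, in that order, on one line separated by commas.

rovu, vuhe

The pattern is voicing of the final consonant: -e when the stem ends in a voiceless consonant (*zusujoh*, *kefip*); -u when the stem ends in a voiced consonant (*imejev*, *bebfad*, *usolog*).
*rov* — final consonant /v/ (voiced) → -u → *rovu*.
*vuh* — final consonant /h/ (voiceless) → -e → *vuhe*.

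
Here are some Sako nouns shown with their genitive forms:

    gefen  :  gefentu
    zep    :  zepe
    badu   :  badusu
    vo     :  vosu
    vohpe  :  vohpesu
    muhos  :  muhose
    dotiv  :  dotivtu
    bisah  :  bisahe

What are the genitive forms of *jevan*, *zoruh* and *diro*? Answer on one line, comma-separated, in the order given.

jevantu, zoruhe, dirosu

The alternation tracks the final sound of the stem — -e when the stem ends in a voiceless consonant (*zep*, *muhos*, *bisah*); -tu when the stem ends in a voiced consonant (*gefen*, *dotiv*); -su when the stem ends in a vowel (*badu*, *vo*, *vohpe*).
Since the final sound of *jevan* is /n/ (a voiced consonant), it takes -tu, giving *jevantu*.
*zoruh* — final sound /h/ (a voiceless consonant) → -e → *zoruhe*.
Since the final sound of *diro* is /o/ (a vowel), it takes -su, giving *dirosu*.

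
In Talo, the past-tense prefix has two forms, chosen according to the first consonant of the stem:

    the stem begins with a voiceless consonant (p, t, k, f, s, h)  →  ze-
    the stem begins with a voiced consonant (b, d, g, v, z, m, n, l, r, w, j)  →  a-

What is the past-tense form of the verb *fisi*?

The first consonant of *fisi* is /f/, which is voiceless, so the prefix is ze-, giving *zefisi*.

zefisi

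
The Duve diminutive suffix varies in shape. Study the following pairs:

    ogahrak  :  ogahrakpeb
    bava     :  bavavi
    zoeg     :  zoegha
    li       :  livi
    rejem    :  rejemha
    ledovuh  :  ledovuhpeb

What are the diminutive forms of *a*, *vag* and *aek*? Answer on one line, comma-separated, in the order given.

avi, vagha, aekpeb

The suffix is conditioned by the final sound: -peb when the stem ends in a voiceless consonant (*ogahrak*, *ledovuh*); -ha when the stem ends in a voiced consonant (*zoeg*, *rejem*); -vi when the stem ends in a vowel (*bava*, *li*).
The final sound of *a* is /a/, which is a vowel, so the suffix is -vi, giving *avi*.
The final sound of *vag* is /g/, which is a voiced consonant, so the suffix is -ha, giving *vagha*.
*aek* — final sound /k/ (a voiceless consonant) → -peb → *aekpeb*.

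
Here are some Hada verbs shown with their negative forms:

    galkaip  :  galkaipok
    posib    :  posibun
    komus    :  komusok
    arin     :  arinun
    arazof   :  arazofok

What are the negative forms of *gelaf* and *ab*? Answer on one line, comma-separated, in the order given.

The alternation tracks the final consonant of the stem — -ok when the stem ends in a voiceless consonant (*galkaip*, *komus*, *arazof*); -un when the stem ends in a voiced consonant (*posib*, *arin*).
*gelaf*: final consonant = /f/, voiceless → -ok → *gelafok*.
*ab*: final consonant = /b/, voiced → -un → *abun*.

gelafok, abun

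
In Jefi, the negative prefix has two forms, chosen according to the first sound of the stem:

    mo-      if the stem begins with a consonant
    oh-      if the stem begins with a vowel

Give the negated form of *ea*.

ohea

Since the first sound of *ea* is /e/ (a vowel), it takes oh-, giving *ohea*.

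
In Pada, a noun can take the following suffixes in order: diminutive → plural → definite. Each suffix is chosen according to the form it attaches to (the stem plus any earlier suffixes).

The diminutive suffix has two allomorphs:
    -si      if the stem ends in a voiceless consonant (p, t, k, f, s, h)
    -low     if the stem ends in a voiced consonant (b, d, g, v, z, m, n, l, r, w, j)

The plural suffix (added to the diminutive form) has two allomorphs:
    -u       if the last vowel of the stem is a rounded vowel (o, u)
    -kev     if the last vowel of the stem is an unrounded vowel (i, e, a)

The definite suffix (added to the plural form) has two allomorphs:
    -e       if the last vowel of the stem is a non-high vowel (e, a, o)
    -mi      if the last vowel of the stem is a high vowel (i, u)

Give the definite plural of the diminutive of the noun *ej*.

Since the final consonant of *ej* is /j/ (voiced), it takes -low, giving *ejlow*.
The diminutive form *ejlow* — last vowel /o/ (a rounded vowel) → -u → *ejlowu*.
The plural form *ejlowu*: last vowel = /u/, a high vowel → -mi → *ejlowumi*.

ejlowumi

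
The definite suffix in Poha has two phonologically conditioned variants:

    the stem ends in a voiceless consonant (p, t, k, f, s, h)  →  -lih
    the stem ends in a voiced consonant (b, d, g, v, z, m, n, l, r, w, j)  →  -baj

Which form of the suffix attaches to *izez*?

-baj

*izez*: final consonant = /z/, voiced → -baj.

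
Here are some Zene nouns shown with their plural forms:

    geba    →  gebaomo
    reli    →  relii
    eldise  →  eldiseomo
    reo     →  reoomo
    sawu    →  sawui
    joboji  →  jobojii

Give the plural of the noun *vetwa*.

Looking at the last vowel of each stem: -i when the last vowel of the stem is a high vowel (*reli*, *sawu*, *joboji*); -omo when the last vowel of the stem is a non-high vowel (*geba*, *eldise*, *reo*).
The last vowel of *vetwa* is /a/, which is a non-high vowel, so the suffix is -omo, giving *vetwaomo*.

vetwaomo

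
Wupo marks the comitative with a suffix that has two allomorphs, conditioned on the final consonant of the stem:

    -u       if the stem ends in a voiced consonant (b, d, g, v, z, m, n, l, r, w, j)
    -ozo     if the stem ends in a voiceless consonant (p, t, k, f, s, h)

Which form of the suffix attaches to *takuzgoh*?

-ozo

*takuzgoh*: final consonant = /h/, voiceless → -ozo.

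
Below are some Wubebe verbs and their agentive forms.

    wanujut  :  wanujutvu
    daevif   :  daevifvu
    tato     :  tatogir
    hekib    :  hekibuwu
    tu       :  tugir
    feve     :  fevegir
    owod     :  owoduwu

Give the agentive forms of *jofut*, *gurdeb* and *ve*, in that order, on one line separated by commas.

jofutvu, gurdebuwu, vegir

The suffix is conditioned by the final sound: -vu when the stem ends in a voiceless consonant (*wanujut*, *daevif*); -uwu when the stem ends in a voiced consonant (*hekib*, *owod*); -gir when the stem ends in a vowel (*tato*, *tu*, *feve*).
Since the final sound of *jofut* is /t/ (a voiceless consonant), it takes -vu, giving *jofutvu*.
*gurdeb* — final sound /b/ (a voiced consonant) → -uwu → *gurdebuwu*.
*ve* — final sound /e/ (a vowel) → -gir → *vegir*.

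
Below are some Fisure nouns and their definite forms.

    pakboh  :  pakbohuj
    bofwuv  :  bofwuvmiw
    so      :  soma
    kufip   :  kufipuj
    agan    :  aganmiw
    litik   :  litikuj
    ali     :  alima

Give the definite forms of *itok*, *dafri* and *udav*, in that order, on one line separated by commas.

The alternation tracks the final sound of the stem — -uj when the stem ends in a voiceless consonant (*pakboh*, *kufip*, *litik*); -miw when the stem ends in a voiced consonant (*bofwuv*, *agan*); -ma when the stem ends in a vowel (*so*, *ali*).
The final sound of *itok* is /k/, which is a voiceless consonant, so the suffix is -uj, giving *itokuj*.
The final sound of *dafri* is /i/, which is a vowel, so the suffix is -ma, giving *dafrima*.
*udav* — final sound /v/ (a voiced consonant) → -miw → *udavmiw*.

itokuj, dafrima, udavmiw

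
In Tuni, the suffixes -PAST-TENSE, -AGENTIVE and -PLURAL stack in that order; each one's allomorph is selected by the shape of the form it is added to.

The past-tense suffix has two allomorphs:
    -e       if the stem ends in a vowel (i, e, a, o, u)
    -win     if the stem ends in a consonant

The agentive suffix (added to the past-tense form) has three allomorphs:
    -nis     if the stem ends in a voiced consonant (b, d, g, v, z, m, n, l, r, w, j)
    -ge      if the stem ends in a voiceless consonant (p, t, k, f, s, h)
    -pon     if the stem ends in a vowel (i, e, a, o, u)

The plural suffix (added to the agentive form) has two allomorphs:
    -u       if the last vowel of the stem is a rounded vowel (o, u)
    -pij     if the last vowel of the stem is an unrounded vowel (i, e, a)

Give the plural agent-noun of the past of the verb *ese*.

eseeponu

The final sound of *ese* is /e/, which is a vowel, so the past-tense suffix is -e, giving *esee*.
The past-tense form *esee*: final sound = /e/, a vowel → -pon → *eseepon*.
The agentive form *eseepon*: last vowel = /o/, a rounded vowel → -u → *eseeponu*.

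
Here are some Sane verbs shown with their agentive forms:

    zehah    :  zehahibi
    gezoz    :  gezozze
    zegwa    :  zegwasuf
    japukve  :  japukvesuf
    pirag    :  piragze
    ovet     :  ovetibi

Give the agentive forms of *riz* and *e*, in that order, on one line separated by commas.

The suffix is conditioned by the final sound: -ibi when the stem ends in a voiceless consonant (*zehah*, *ovet*); -ze when the stem ends in a voiced consonant (*gezoz*, *pirag*); -suf when the stem ends in a vowel (*zegwa*, *japukve*).
The final sound of *riz* is /z/, which is a voiced consonant, so the suffix is -ze, giving *rizze*.
The final sound of *e* is /e/, which is a vowel, so the suffix is -suf, giving *esuf*.

rizze, esuf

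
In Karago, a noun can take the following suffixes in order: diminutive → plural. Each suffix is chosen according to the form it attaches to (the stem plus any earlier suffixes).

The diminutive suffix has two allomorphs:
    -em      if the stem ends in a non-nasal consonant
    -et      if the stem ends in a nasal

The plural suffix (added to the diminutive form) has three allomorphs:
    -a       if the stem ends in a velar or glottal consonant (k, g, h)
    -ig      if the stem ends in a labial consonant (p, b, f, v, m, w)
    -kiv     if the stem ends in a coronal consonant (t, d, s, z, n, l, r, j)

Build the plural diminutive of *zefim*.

zefimetkiv

*zefim*: final consonant = /m/, a nasal → -et → *zefimet*.
The diminutive form *zefimet* — final consonant /t/ (coronal) → -kiv → *zefimetkiv*.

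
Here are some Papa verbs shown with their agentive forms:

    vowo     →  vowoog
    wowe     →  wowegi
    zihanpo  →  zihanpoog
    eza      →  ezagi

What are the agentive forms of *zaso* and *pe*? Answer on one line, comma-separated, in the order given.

The pattern is rounding harmony: -og when the last vowel of the stem is a rounded vowel (*vowo*, *zihanpo*); -gi when the last vowel of the stem is an unrounded vowel (*wowe*, *eza*).
Since the last vowel of *zaso* is /o/ (a rounded vowel), it takes -og, giving *zasoog*.
Since the last vowel of *pe* is /e/ (an unrounded vowel), it takes -gi, giving *pegi*.

zasoog, pegi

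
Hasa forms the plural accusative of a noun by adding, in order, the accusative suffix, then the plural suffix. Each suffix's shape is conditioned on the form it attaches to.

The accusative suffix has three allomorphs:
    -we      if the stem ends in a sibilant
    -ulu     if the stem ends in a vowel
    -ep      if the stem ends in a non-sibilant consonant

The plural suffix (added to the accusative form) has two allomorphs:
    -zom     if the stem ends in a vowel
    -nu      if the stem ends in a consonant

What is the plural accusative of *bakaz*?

The final sound of *bakaz* is /z/, which is a sibilant, so the accusative suffix is -we, giving *bakazwe*.
The accusative form *bakazwe*: final sound = /e/, a vowel → -zom → *bakazwezom*.

bakazwezom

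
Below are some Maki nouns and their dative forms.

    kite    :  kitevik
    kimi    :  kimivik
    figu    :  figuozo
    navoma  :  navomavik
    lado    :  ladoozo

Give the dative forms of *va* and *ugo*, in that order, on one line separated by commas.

vavik, ugoozo

The pattern is rounding harmony: -ozo when the last vowel of the stem is a rounded vowel (*figu*, *lado*); -vik when the last vowel of the stem is an unrounded vowel (*kite*, *kimi*, *navoma*).
*va*: last vowel = /a/, an unrounded vowel → -vik → *vavik*.
*ugo* — last vowel /o/ (a rounded vowel) → -ozo → *ugoozo*.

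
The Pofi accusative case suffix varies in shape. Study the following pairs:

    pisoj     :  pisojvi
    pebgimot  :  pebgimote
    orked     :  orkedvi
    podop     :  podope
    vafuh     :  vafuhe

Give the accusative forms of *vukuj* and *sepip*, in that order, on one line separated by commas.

The alternation tracks the final consonant of the stem — -e when the stem ends in a voiceless consonant (*pebgimot*, *podop*, *vafuh*); -vi when the stem ends in a voiced consonant (*pisoj*, *orked*).
Since the final consonant of *vukuj* is /j/ (voiced), it takes -vi, giving *vukujvi*.
The final consonant of *sepip* is /p/, which is voiceless, so the suffix is -e, giving *sepipe*.

vukujvi, sepipe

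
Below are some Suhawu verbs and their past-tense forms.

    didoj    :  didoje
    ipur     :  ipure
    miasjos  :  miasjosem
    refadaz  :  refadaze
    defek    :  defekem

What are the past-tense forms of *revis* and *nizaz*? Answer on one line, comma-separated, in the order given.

revisem, nizaze

The alternation tracks the final consonant of the stem — -em when the stem ends in a voiceless consonant (*miasjos*, *defek*); -e when the stem ends in a voiced consonant (*didoj*, *ipur*, *refadaz*).
The final consonant of *revis* is /s/, which is voiceless, so the suffix is -em, giving *revisem*.
*nizaz* — final consonant /z/ (voiced) → -e → *nizaze*.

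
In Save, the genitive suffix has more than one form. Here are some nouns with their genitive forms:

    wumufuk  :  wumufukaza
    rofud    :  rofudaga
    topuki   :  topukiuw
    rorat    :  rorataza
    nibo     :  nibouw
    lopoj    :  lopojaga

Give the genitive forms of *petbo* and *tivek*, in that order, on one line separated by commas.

Looking at the final sound of each stem: -aza when the stem ends in a voiceless consonant (*wumufuk*, *rorat*); -aga when the stem ends in a voiced consonant (*rofud*, *lopoj*); -uw when the stem ends in a vowel (*topuki*, *nibo*).
*petbo*: final sound = /o/, a vowel → -uw → *petbouw*.
Since the final sound of *tivek* is /k/ (a voiceless consonant), it takes -aza, giving *tivekaza*.

petbouw, tivekaza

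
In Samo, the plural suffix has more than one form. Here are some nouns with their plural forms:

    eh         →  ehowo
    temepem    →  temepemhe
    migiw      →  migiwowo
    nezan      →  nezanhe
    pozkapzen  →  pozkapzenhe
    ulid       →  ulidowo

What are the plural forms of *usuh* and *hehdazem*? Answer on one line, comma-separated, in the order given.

usuhowo, hehdazemhe

Looking at the final consonant of each stem: -he when the stem ends in a nasal (*temepem*, *nezan*, *pozkapzen*); -owo when the stem ends in a non-nasal consonant (*eh*, *migiw*, *ulid*).
Since the final consonant of *usuh* is /h/ (non-nasal), it takes -owo, giving *usuhowo*.
Since the final consonant of *hehdazem* is /m/ (a nasal), it takes -he, giving *hehdazemhe*.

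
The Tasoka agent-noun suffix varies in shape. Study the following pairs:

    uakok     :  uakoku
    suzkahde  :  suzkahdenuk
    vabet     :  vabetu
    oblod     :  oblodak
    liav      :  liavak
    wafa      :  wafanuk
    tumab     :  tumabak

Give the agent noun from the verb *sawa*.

The suffix is conditioned by the final sound: -u when the stem ends in a voiceless consonant (*uakok*, *vabet*); -ak when the stem ends in a voiced consonant (*oblod*, *liav*, *tumab*); -nuk when the stem ends in a vowel (*suzkahde*, *wafa*).
*sawa*: final sound = /a/, a vowel → -nuk → *sawanuk*.

sawanuk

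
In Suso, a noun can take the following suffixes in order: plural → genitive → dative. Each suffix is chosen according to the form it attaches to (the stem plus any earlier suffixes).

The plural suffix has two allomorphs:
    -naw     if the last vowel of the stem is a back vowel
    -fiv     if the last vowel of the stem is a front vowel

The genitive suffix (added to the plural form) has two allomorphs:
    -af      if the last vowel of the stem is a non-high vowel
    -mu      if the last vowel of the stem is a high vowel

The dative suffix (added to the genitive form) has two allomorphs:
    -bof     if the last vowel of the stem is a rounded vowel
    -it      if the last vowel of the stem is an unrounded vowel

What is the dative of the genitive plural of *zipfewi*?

zipfewifivmubof

The last vowel of *zipfewi* is /i/, which is a front vowel, so the plural suffix is -fiv, giving *zipfewifiv*.
Since the last vowel of the plural form *zipfewifiv* is /i/ (a high vowel), it takes -mu, giving *zipfewifivmu*.
The genitive form *zipfewifivmu*: last vowel = /u/, a rounded vowel → -bof → *zipfewifivmubof*.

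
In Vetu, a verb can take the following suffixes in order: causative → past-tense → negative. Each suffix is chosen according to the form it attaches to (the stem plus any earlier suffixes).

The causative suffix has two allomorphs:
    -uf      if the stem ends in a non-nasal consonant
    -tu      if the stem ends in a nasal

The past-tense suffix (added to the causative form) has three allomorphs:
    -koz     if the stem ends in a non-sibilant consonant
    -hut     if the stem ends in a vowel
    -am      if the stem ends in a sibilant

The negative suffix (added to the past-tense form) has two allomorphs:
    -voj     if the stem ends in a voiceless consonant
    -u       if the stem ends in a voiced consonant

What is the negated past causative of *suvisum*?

suvisumtuhutvoj

*suvisum*: final consonant = /m/, a nasal → -tu → *suvisumtu*.
Since the final sound of the causative form *suvisumtu* is /u/ (a vowel), it takes -hut, giving *suvisumtuhut*.
The final consonant of the past-tense form *suvisumtuhut* is /t/, which is voiceless, so the negative suffix is -voj, giving *suvisumtuhutvoj*.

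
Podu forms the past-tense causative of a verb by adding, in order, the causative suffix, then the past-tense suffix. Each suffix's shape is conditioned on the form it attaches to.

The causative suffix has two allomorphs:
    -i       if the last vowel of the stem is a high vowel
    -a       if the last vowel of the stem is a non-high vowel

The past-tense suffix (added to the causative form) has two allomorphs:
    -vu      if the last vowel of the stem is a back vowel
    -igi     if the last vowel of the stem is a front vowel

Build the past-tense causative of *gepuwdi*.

Since the last vowel of *gepuwdi* is /i/ (a high vowel), it takes -i, giving *gepuwdii*.
The last vowel of the causative form *gepuwdii* is /i/, which is a front vowel, so the past-tense suffix is -igi, giving *gepuwdiiigi*.

gepuwdiiigi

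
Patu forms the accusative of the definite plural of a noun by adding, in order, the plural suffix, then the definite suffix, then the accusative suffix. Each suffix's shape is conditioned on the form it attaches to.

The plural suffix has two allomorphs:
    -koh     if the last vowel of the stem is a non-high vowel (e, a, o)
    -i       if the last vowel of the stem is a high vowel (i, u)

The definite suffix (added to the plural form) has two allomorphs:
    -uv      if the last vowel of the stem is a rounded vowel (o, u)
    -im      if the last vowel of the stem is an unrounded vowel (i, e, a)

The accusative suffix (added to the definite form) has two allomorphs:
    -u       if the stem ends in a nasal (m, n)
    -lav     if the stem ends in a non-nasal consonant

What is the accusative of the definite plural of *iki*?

ikiiimu

The last vowel of *iki* is /i/, which is a high vowel, so the plural suffix is -i, giving *ikii*.
The plural form *ikii*: last vowel = /i/, an unrounded vowel → -im → *ikiiim*.
The definite form *ikiiim*: final consonant = /m/, a nasal → -u → *ikiiimu*.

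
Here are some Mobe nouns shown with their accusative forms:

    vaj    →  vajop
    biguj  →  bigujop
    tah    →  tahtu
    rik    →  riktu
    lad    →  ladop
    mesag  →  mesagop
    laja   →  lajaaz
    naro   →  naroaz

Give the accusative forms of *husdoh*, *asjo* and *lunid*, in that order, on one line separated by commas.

Looking at the final sound of each stem: -tu when the stem ends in a voiceless consonant (*tah*, *rik*); -op when the stem ends in a voiced consonant (*vaj*, *biguj*, *lad*, *mesag*); -az when the stem ends in a vowel (*laja*, *naro*).
The final sound of *husdoh* is /h/, which is a voiceless consonant, so the suffix is -tu, giving *husdohtu*.
Since the final sound of *asjo* is /o/ (a vowel), it takes -az, giving *asjoaz*.
Since the final sound of *lunid* is /d/ (a voiced consonant), it takes -op, giving *lunidop*.

husdohtu, asjoaz, lunidop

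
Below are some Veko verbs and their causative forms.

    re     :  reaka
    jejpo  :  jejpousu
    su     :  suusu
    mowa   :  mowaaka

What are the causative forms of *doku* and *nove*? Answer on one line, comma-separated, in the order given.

Looking at the last vowel of each stem: -usu when the last vowel of the stem is a rounded vowel (*jejpo*, *su*); -aka when the last vowel of the stem is an unrounded vowel (*re*, *mowa*).
*doku* — last vowel /u/ (a rounded vowel) → -usu → *dokuusu*.
*nove*: last vowel = /e/, an unrounded vowel → -aka → *noveaka*.

dokuusu, noveaka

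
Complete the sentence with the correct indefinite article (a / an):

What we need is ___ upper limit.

The indefinite article is chosen by the initial *sound* of the following word, not its spelling.
*upper* begins with the sound /ʌ/ (u pronounced /ʌ/) — a vowel sound.
So the article is *an*: What we need is an upper limit.

an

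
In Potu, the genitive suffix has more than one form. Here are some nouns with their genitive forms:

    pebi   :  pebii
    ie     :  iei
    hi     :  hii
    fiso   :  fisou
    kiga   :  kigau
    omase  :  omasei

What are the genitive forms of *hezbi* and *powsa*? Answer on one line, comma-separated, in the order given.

hezbii, powsau

The suffix is conditioned by the last vowel: -i when the last vowel of the stem is a front vowel (*pebi*, *ie*, *hi*, *omase*); -u when the last vowel of the stem is a back vowel (*fiso*, *kiga*).
The last vowel of *hezbi* is /i/, which is a front vowel, so the suffix is -i, giving *hezbii*.
Since the last vowel of *powsa* is /a/ (a back vowel), it takes -u, giving *powsau*.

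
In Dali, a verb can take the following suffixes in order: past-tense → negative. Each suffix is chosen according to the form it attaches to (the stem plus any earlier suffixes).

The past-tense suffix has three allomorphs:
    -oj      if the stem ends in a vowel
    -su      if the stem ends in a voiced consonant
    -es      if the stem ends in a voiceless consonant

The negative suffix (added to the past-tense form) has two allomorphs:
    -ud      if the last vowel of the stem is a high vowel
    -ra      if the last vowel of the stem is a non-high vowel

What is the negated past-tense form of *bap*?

bapesra

*bap*: final sound = /p/, a voiceless consonant → -es → *bapes*.
The past-tense form *bapes* — last vowel /e/ (a non-high vowel) → -ra → *bapesra*.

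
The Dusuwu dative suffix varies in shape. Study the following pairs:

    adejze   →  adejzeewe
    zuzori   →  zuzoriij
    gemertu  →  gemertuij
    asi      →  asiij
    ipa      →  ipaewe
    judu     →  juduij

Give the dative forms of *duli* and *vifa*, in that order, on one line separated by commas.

The suffix is conditioned by the last vowel: -ij when the last vowel of the stem is a high vowel (*zuzori*, *gemertu*, *asi*, *judu*); -ewe when the last vowel of the stem is a non-high vowel (*adejze*, *ipa*).
*duli*: last vowel = /i/, a high vowel → -ij → *duliij*.
*vifa*: last vowel = /a/, a non-high vowel → -ewe → *vifaewe*.

duliij, vifaewe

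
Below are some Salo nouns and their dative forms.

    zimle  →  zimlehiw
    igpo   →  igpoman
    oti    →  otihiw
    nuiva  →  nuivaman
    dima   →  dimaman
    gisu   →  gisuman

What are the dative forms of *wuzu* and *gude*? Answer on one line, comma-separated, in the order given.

The alternation tracks the last vowel of the stem — -hiw when the last vowel of the stem is a front vowel (*zimle*, *oti*); -man when the last vowel of the stem is a back vowel (*igpo*, *nuiva*, *dima*, *gisu*).
Since the last vowel of *wuzu* is /u/ (a back vowel), it takes -man, giving *wuzuman*.
*gude* — last vowel /e/ (a front vowel) → -hiw → *gudehiw*.

wuzuman, gudehiw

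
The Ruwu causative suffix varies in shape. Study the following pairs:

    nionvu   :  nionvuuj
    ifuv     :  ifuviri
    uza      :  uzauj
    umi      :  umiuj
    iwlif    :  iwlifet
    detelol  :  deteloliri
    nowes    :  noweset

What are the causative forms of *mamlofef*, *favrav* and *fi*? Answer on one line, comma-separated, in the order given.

mamlofefet, favraviri, fiuj

The alternation tracks the final sound of the stem — -et when the stem ends in a voiceless consonant (*iwlif*, *nowes*); -iri when the stem ends in a voiced consonant (*ifuv*, *detelol*); -uj when the stem ends in a vowel (*nionvu*, *uza*, *umi*).
*mamlofef* — final sound /f/ (a voiceless consonant) → -et → *mamlofefet*.
Since the final sound of *favrav* is /v/ (a voiced consonant), it takes -iri, giving *favraviri*.
Since the final sound of *fi* is /i/ (a vowel), it takes -uj, giving *fiuj*.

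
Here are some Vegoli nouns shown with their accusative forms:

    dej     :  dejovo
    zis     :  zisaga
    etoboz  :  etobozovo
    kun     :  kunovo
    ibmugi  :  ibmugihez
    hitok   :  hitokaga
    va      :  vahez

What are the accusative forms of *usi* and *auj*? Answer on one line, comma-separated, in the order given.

usihez, aujovo

Looking at the final sound of each stem: -aga when the stem ends in a voiceless consonant (*zis*, *hitok*); -ovo when the stem ends in a voiced consonant (*dej*, *etoboz*, *kun*); -hez when the stem ends in a vowel (*ibmugi*, *va*).
*usi*: final sound = /i/, a vowel → -hez → *usihez*.
*auj*: final sound = /j/, a voiced consonant → -ovo → *aujovo*.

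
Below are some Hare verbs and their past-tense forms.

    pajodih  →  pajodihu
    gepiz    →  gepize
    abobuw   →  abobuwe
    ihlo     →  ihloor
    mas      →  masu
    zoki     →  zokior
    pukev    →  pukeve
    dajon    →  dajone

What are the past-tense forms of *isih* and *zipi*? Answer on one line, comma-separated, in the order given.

isihu, zipior

The suffix is conditioned by the final sound: -u when the stem ends in a voiceless consonant (*pajodih*, *mas*); -e when the stem ends in a voiced consonant (*gepiz*, *abobuw*, *pukev*, *dajon*); -or when the stem ends in a vowel (*ihlo*, *zoki*).
*isih*: final sound = /h/, a voiceless consonant → -u → *isihu*.
*zipi*: final sound = /i/, a vowel → -or → *zipior*.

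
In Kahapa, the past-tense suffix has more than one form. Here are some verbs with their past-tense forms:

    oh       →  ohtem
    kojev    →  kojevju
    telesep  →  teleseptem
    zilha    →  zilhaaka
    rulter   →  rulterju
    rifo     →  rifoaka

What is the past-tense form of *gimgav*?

gimgavju

The alternation tracks the final sound of the stem — -tem when the stem ends in a voiceless consonant (*oh*, *telesep*); -ju when the stem ends in a voiced consonant (*kojev*, *rulter*); -aka when the stem ends in a vowel (*zilha*, *rifo*).
Since the final sound of *gimgav* is /v/ (a voiced consonant), it takes -ju, giving *gimgavju*.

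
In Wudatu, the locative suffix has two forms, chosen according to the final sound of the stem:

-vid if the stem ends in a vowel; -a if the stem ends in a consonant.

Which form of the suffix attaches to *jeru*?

*jeru* — final sound /u/ (a vowel) → -vid.

-vid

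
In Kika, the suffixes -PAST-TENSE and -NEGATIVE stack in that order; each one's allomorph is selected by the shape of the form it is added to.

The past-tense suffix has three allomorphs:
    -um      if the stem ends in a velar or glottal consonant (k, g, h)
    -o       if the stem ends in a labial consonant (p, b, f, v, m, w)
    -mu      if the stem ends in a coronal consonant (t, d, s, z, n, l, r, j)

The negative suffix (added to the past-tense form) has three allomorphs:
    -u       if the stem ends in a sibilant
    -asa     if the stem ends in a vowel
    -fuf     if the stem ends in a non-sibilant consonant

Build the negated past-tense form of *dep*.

depoasa

*dep* — final consonant /p/ (labial) → -o → *depo*.
The past-tense form *depo* — final sound /o/ (a vowel) → -asa → *depoasa*.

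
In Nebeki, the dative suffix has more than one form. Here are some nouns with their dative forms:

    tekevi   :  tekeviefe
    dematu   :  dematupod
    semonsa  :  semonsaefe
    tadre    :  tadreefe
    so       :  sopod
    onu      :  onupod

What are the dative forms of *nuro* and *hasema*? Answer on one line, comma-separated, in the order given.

Looking at the last vowel of each stem: -pod when the last vowel of the stem is a rounded vowel (*dematu*, *so*, *onu*); -efe when the last vowel of the stem is an unrounded vowel (*tekevi*, *semonsa*, *tadre*).
*nuro*: last vowel = /o/, a rounded vowel → -pod → *nuropod*.
Since the last vowel of *hasema* is /a/ (an unrounded vowel), it takes -efe, giving *hasemaefe*.

nuropod, hasemaefe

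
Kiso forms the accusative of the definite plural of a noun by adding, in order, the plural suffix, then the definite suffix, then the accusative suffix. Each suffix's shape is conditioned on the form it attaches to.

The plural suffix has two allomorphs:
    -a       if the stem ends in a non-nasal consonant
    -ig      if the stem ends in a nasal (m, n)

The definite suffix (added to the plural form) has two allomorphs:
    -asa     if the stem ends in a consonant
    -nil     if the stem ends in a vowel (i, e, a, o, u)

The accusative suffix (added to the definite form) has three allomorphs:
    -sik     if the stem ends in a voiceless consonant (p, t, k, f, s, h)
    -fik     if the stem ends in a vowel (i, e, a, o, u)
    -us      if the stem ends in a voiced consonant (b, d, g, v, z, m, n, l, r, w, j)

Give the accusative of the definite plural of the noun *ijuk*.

The final consonant of *ijuk* is /k/, which is non-nasal, so the plural suffix is -a, giving *ijuka*.
The plural form *ijuka* — final sound /a/ (a vowel) → -nil → *ijukanil*.
The final sound of the definite form *ijukanil* is /l/, which is a voiced consonant, so the accusative suffix is -us, giving *ijukanilus*.

ijukanilus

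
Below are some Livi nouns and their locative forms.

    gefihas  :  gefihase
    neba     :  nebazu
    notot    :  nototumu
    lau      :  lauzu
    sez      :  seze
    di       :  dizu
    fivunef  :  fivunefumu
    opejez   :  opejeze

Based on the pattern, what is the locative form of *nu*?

nuzu

Looking at the final sound of each stem: -e when the stem ends in a sibilant (*gefihas*, *sez*, *opejez*); -umu when the stem ends in a non-sibilant consonant (*notot*, *fivunef*); -zu when the stem ends in a vowel (*neba*, *lau*, *di*).
*nu* — final sound /u/ (a vowel) → -zu → *nuzu*.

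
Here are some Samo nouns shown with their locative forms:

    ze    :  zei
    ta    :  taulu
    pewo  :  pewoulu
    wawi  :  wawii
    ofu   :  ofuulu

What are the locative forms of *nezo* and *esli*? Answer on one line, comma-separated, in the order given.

nezoulu, eslii

The alternation tracks the last vowel of the stem — -i when the last vowel of the stem is a front vowel (*ze*, *wawi*); -ulu when the last vowel of the stem is a back vowel (*ta*, *pewo*, *ofu*).
*nezo*: last vowel = /o/, a back vowel → -ulu → *nezoulu*.
The last vowel of *esli* is /i/, which is a front vowel, so the suffix is -i, giving *eslii*.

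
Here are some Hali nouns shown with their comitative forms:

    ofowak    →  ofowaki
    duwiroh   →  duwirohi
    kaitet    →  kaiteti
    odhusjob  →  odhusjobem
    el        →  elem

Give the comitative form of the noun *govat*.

The suffix is conditioned by the final consonant: -i when the stem ends in a voiceless consonant (*ofowak*, *duwiroh*, *kaitet*); -em when the stem ends in a voiced consonant (*odhusjob*, *el*).
Since the final consonant of *govat* is /t/ (voiceless), it takes -i, giving *govati*.

govati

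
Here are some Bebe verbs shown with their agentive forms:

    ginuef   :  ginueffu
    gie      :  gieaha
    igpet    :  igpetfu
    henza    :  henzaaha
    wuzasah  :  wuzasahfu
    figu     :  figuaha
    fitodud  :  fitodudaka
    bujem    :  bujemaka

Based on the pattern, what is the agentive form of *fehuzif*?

fehuziffu

The suffix is conditioned by the final sound: -fu when the stem ends in a voiceless consonant (*ginuef*, *igpet*, *wuzasah*); -aka when the stem ends in a voiced consonant (*fitodud*, *bujem*); -aha when the stem ends in a vowel (*gie*, *henza*, *figu*).
*fehuzif* — final sound /f/ (a voiceless consonant) → -fu → *fehuziffu*.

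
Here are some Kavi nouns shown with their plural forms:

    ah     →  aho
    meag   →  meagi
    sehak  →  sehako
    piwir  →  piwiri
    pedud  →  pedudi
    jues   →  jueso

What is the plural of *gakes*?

gakeso

The alternation tracks the final consonant of the stem — -o when the stem ends in a voiceless consonant (*ah*, *sehak*, *jues*); -i when the stem ends in a voiced consonant (*meag*, *piwir*, *pedud*).
The final consonant of *gakes* is /s/, which is voiceless, so the suffix is -o, giving *gakeso*.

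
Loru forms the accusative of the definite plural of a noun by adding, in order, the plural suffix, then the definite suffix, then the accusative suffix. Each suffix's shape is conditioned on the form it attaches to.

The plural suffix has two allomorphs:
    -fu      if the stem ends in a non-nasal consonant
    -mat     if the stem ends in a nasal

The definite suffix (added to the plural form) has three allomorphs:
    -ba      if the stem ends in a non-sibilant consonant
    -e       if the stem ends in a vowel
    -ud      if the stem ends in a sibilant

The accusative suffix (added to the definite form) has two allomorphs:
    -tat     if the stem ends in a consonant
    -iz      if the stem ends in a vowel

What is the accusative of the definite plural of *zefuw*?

*zefuw*: final consonant = /w/, non-nasal → -fu → *zefuwfu*.
The plural form *zefuwfu*: final sound = /u/, a vowel → -e → *zefuwfue*.
Since the final sound of the definite form *zefuwfue* is /e/ (a vowel), it takes -iz, giving *zefuwfueiz*.

zefuwfueiz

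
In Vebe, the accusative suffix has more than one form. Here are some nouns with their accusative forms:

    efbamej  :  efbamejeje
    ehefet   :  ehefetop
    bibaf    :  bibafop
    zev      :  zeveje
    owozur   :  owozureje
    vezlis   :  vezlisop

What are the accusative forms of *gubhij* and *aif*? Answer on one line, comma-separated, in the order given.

gubhijeje, aifop

The alternation tracks the final consonant of the stem — -op when the stem ends in a voiceless consonant (*ehefet*, *bibaf*, *vezlis*); -eje when the stem ends in a voiced consonant (*efbamej*, *zev*, *owozur*).
*gubhij* — final consonant /j/ (voiced) → -eje → *gubhijeje*.
*aif*: final consonant = /f/, voiceless → -op → *aifop*.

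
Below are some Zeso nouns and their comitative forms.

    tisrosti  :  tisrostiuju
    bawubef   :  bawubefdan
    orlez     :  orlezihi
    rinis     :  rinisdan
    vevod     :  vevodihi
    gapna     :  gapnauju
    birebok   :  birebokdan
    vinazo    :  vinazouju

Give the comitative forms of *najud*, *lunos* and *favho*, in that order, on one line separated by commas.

najudihi, lunosdan, favhouju

Looking at the final sound of each stem: -dan when the stem ends in a voiceless consonant (*bawubef*, *rinis*, *birebok*); -ihi when the stem ends in a voiced consonant (*orlez*, *vevod*); -uju when the stem ends in a vowel (*tisrosti*, *gapna*, *vinazo*).
*najud*: final sound = /d/, a voiced consonant → -ihi → *najudihi*.
*lunos*: final sound = /s/, a voiceless consonant → -dan → *lunosdan*.
The final sound of *favho* is /o/, which is a vowel, so the suffix is -uju, giving *favhouju*.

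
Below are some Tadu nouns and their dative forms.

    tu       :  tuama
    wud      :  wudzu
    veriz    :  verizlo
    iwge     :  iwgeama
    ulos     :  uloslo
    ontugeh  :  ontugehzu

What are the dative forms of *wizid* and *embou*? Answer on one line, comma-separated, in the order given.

wizidzu, embouama

The pattern is sibilance of the final sound: -lo when the stem ends in a sibilant (*veriz*, *ulos*); -zu when the stem ends in a non-sibilant consonant (*wud*, *ontugeh*); -ama when the stem ends in a vowel (*tu*, *iwge*).
*wizid* — final sound /d/ (a non-sibilant consonant) → -zu → *wizidzu*.
*embou*: final sound = /u/, a vowel → -ama → *embouama*.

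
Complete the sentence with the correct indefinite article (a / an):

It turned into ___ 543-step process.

The indefinite article is chosen by the initial *sound* of the following word, not its spelling.
The number *543* is spoken "five hundred …", beginning with /faɪv/ — a consonant sound.
So the article is *a*: It turned into a 543-step process.

a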